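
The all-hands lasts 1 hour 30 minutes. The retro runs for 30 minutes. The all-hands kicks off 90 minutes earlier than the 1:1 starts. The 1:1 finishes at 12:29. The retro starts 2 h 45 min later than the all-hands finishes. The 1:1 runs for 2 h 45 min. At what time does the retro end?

12:59

The 1:1 starts at 12:29 − 165 min = 09:44.
The all-hands starts at 09:44 − 90 min = 08:14.
The all-hands ends at 08:14 + 90 min = 09:44.
The retro starts at 09:44 + 165 min = 12:29.
The retro ends at 12:29 + 30 min = 12:59.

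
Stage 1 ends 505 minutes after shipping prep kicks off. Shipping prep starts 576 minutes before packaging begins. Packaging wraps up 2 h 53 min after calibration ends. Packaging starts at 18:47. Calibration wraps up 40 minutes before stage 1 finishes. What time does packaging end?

19:49

Shipping prep starts at 18:47 − 576 min = 09:11.
Stage 1 ends at 09:11 + 505 min = 17:36.
Calibration ends at 17:36 − 40 min = 16:56.
Packaging ends at 16:56 + 173 min = 19:49.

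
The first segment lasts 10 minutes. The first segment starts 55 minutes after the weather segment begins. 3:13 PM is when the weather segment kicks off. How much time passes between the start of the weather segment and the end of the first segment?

1 hour 5 minutes

The first segment starts at 3:13 PM + 55 min = 4:08 PM.
The first segment ends at 4:08 PM + 10 min = 4:18 PM.
From 3:13 PM to 4:18 PM is 1 hour 5 minutes.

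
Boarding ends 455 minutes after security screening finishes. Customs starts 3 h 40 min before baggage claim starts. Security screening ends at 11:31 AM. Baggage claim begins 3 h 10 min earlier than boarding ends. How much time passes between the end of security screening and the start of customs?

Boarding ends at 11:31 AM + 455 min = 7:06 PM.
Baggage claim starts at 7:06 PM − 190 min = 3:56 PM.
Customs starts at 3:56 PM − 220 min = 12:16 PM.
From 11:31 AM to 12:16 PM is 45 minutes.

45 minutes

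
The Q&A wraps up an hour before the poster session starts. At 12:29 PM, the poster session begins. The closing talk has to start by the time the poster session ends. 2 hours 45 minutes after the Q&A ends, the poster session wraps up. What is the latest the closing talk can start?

2:14 PM

The Q&A ends at 12:29 PM − 60 min = 11:29 AM.
The poster session ends at 11:29 AM + 165 min = 2:14 PM.
The closing talk is bounded by the poster session, so the latest it can start is 2:14 PM.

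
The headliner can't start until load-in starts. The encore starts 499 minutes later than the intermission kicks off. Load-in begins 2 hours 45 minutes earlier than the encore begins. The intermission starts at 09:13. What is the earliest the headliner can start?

The encore starts at 09:13 + 499 min = 17:32.
Load-in starts at 17:32 − 165 min = 14:47.
The headliner is bounded by load-in, so the earliest it can start is 14:47.

14:47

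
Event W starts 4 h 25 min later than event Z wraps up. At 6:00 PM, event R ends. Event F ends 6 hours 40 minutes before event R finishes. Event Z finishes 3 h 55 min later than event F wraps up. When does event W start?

Event F ends at 6:00 PM − 400 min = 11:20 AM.
Event Z ends at 11:20 AM + 235 min = 3:15 PM.
Event W starts at 3:15 PM + 265 min = 7:40 PM.

7:40 PM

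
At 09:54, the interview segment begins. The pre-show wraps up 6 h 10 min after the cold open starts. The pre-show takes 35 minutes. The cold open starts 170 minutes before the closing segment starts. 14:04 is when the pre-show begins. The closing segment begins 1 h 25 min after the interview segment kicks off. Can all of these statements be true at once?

Yes

The closing segment starts at 09:54 + 85 min = 11:19.
The cold open starts at 11:19 − 170 min = 08:29.
The pre-show ends at 08:29 + 370 min = 14:39.
The pre-show starts at 14:39 − 35 min = 14:04.
That matches the stated 14:04, so the schedule is consistent.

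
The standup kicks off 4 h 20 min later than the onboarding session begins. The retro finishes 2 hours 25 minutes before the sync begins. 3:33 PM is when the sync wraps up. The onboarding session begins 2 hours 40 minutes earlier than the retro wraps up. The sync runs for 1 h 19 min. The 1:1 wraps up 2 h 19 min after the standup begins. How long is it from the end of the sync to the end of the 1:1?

The sync starts at 3:33 PM − 79 min = 2:14 PM.
The retro ends at 2:14 PM − 145 min = 11:49 AM.
The onboarding session starts at 11:49 AM − 160 min = 9:09 AM.
The standup starts at 9:09 AM + 260 min = 1:29 PM.
The 1:1 ends at 1:29 PM + 139 min = 3:48 PM.
From 3:33 PM to 3:48 PM is 15 minutes.

15 minutes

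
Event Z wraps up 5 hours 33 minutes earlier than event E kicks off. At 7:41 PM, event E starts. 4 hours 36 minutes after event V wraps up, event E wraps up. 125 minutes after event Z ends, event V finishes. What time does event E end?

Event Z ends at 7:41 PM − 333 min = 2:08 PM.
Event V ends at 2:08 PM + 125 min = 4:13 PM.
Event E ends at 4:13 PM + 276 min = 8:49 PM.

8:49 PM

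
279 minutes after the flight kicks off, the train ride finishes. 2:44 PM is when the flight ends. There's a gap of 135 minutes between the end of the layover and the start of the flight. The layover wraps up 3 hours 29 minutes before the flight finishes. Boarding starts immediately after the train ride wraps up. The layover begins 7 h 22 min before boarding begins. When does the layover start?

The layover ends at 2:44 PM − 209 min = 11:15 AM.
The flight starts at 11:15 AM + 135 min = 1:30 PM.
The train ride ends at 1:30 PM + 279 min = 6:09 PM.
So boarding starts at 6:09 PM.
The layover starts at 6:09 PM − 442 min = 10:47 AM.

10:47 AM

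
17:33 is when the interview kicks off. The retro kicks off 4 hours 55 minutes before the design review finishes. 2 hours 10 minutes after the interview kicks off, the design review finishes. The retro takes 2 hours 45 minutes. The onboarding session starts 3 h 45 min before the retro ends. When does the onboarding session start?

13:48

The design review ends at 17:33 + 130 min = 19:43.
The retro starts at 19:43 − 295 min = 14:48.
The retro ends at 14:48 + 165 min = 17:33.
The onboarding session starts at 17:33 − 225 min = 13:48.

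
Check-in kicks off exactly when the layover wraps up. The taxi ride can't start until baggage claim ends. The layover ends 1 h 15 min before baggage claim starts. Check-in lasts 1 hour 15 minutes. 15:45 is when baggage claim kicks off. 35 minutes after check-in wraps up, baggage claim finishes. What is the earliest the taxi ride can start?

16:20

The layover ends at 15:45 − 75 min = 14:30.
So check-in starts at 14:30.
Check-in ends at 14:30 + 75 min = 15:45.
Baggage claim ends at 15:45 + 35 min = 16:20.
The taxi ride is bounded by baggage claim, so the earliest it can start is 16:20.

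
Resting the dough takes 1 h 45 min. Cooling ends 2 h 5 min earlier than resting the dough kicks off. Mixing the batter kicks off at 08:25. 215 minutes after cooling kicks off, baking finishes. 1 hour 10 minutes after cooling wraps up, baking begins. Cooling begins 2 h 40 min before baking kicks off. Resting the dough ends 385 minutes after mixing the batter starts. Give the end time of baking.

13:05

Resting the dough ends at 08:25 + 385 min = 14:50.
Resting the dough starts at 14:50 − 105 min = 13:05.
Cooling ends at 13:05 − 125 min = 11:00.
Baking starts at 11:00 + 70 min = 12:10.
Cooling starts at 12:10 − 160 min = 09:30.
Baking ends at 09:30 + 215 min = 13:05.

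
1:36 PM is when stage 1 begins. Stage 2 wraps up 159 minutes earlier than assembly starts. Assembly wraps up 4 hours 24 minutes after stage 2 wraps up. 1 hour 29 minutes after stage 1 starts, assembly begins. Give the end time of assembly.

4:50 PM

Assembly starts at 1:36 PM + 89 min = 3:05 PM.
Stage 2 ends at 3:05 PM − 159 min = 12:26 PM.
Assembly ends at 12:26 PM + 264 min = 4:50 PM.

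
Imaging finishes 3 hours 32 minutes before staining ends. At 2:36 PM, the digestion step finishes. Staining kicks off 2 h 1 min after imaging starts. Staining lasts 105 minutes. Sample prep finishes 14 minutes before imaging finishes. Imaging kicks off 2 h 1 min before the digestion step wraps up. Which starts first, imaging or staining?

imaging

Imaging starts at 2:36 PM − 121 min = 12:35 PM.
Staining starts at 12:35 PM + 121 min = 2:36 PM.
Imaging starts at 12:35 PM and staining starts at 2:36 PM, so imaging is first.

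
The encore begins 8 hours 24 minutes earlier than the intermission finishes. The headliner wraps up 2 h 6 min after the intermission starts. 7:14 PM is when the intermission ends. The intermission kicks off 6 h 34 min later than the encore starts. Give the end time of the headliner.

7:30 PM

The encore starts at 7:14 PM − 504 min = 10:50 AM.
The intermission starts at 10:50 AM + 394 min = 5:24 PM.
The headliner ends at 5:24 PM + 126 min = 7:30 PM.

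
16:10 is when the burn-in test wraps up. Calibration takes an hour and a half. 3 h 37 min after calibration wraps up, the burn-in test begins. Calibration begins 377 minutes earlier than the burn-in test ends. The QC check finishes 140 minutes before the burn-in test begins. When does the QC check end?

Calibration starts at 16:10 − 377 min = 09:53.
Calibration ends at 09:53 + 90 min = 11:23.
The burn-in test starts at 11:23 + 217 min = 15:00.
The QC check ends at 15:00 − 140 min = 12:40.

12:40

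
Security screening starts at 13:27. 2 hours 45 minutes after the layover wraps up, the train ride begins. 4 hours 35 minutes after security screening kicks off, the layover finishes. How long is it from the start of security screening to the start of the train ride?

7 hours 20 minutes

The layover ends at 13:27 + 275 min = 18:02.
The train ride starts at 18:02 + 165 min = 20:47.
From 13:27 to 20:47 is 7 hours 20 minutes.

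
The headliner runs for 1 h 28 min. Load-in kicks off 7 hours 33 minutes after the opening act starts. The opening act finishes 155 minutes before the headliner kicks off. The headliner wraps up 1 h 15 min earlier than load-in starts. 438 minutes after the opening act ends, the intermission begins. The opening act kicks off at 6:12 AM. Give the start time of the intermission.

3:45 PM

Load-in starts at 6:12 AM + 453 min = 1:45 PM.
The headliner ends at 1:45 PM − 75 min = 12:30 PM.
The headliner starts at 12:30 PM − 88 min = 11:02 AM.
The opening act ends at 11:02 AM − 155 min = 8:27 AM.
The intermission starts at 8:27 AM + 438 min = 3:45 PM.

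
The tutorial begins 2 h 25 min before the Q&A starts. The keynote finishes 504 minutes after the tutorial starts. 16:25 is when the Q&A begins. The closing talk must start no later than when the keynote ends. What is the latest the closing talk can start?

The tutorial starts at 16:25 − 145 min = 14:00.
The keynote ends at 14:00 + 504 min = 22:24.
The closing talk is bounded by the keynote, so the latest it can start is 22:24.

22:24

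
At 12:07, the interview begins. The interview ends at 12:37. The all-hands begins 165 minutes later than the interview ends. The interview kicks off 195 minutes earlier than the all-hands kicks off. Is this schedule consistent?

The all-hands starts at 12:37 + 165 min = 15:22.
The interview starts at 15:22 − 195 min = 12:07.
That matches the stated 12:07, so the schedule is consistent.

Yes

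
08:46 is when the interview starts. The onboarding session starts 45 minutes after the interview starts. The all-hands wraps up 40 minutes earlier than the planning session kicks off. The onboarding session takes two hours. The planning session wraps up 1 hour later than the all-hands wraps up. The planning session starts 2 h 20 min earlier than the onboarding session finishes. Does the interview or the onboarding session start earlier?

The onboarding session starts at 08:46 + 45 min = 09:31.
The interview starts at 08:46 and the onboarding session starts at 09:31, so the interview is first.

the interview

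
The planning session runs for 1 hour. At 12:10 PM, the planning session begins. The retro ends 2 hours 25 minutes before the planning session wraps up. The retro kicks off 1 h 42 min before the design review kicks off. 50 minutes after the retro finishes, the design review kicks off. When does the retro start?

9:53 AM

The planning session ends at 12:10 PM + 60 min = 1:10 PM.
The retro ends at 1:10 PM − 145 min = 10:45 AM.
The design review starts at 10:45 AM + 50 min = 11:35 AM.
The retro starts at 11:35 AM − 102 min = 9:53 AM.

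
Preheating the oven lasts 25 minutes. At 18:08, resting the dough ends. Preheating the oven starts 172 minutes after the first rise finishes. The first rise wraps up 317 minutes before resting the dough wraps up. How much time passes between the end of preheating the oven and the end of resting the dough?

The first rise ends at 18:08 − 317 min = 12:51.
Preheating the oven starts at 12:51 + 172 min = 15:43.
Preheating the oven ends at 15:43 + 25 min = 16:08.
From 16:08 to 18:08 is 120 minutes.

120 minutes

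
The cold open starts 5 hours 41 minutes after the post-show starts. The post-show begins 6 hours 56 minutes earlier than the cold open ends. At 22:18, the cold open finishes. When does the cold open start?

The post-show starts at 22:18 − 416 min = 15:22.
The cold open starts at 15:22 + 341 min = 21:03.

21:03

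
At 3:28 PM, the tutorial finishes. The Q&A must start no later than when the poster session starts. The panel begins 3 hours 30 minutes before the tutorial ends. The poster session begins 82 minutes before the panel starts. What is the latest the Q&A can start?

10:36 AM

The panel starts at 3:28 PM − 210 min = 11:58 AM.
The poster session starts at 11:58 AM − 82 min = 10:36 AM.
The Q&A is bounded by the poster session, so the latest it can start is 10:36 AM.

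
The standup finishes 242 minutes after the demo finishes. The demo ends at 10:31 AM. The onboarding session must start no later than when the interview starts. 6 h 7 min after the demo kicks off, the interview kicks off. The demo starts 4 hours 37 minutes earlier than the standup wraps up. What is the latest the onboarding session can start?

The standup ends at 10:31 AM + 242 min = 2:33 PM.
The demo starts at 2:33 PM − 277 min = 9:56 AM.
The interview starts at 9:56 AM + 367 min = 4:03 PM.
The onboarding session is bounded by the interview, so the latest it can start is 4:03 PM.

4:03 PM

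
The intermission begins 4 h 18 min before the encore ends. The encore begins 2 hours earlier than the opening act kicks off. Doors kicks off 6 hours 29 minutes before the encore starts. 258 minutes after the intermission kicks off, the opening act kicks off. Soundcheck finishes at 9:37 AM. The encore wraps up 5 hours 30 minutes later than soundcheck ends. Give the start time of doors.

The encore ends at 9:37 AM + 330 min = 3:07 PM.
The intermission starts at 3:07 PM − 258 min = 10:49 AM.
The opening act starts at 10:49 AM + 258 min = 3:07 PM.
The encore starts at 3:07 PM − 120 min = 1:07 PM.
Doors starts at 1:07 PM − 389 min = 6:38 AM.

6:38 AM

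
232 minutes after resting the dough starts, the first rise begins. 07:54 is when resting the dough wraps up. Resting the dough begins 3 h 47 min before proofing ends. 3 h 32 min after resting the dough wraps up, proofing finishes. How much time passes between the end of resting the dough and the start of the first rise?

Proofing ends at 07:54 + 212 min = 11:26.
Resting the dough starts at 11:26 − 227 min = 07:39.
The first rise starts at 07:39 + 232 min = 11:31.
From 07:54 to 11:31 is 3 hours 37 minutes.

3 hours 37 minutes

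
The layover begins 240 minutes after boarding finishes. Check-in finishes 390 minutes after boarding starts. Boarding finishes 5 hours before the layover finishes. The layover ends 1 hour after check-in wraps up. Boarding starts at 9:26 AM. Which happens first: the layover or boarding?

Check-in ends at 9:26 AM + 390 min = 3:56 PM.
The layover ends at 3:56 PM + 60 min = 4:56 PM.
Boarding ends at 4:56 PM − 300 min = 11:56 AM.
The layover starts at 11:56 AM + 240 min = 3:56 PM.
The layover starts at 3:56 PM and boarding starts at 9:26 AM, so boarding is first.

boarding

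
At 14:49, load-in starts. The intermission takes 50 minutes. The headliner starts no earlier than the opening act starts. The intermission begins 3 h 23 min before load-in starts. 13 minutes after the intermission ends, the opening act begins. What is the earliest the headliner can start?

The intermission starts at 14:49 − 203 min = 11:26.
The intermission ends at 11:26 + 50 min = 12:16.
The opening act starts at 12:16 + 13 min = 12:29.
The headliner is bounded by the opening act, so the earliest it can start is 12:29.

12:29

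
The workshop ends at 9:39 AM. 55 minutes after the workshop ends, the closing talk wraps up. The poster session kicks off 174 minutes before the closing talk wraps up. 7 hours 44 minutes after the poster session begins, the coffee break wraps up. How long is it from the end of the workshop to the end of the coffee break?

5 hours 45 minutes

The closing talk ends at 9:39 AM + 55 min = 10:34 AM.
The poster session starts at 10:34 AM − 174 min = 7:40 AM.
The coffee break ends at 7:40 AM + 464 min = 3:24 PM.
From 9:39 AM to 3:24 PM is 5 hours 45 minutes.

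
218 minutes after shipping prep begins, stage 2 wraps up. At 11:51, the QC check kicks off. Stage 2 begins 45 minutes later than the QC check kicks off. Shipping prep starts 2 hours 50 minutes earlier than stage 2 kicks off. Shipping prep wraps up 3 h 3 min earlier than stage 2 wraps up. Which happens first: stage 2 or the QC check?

Stage 2 starts at 11:51 + 45 min = 12:36.
Stage 2 starts at 12:36 and the QC check starts at 11:51, so the QC check is first.

the QC check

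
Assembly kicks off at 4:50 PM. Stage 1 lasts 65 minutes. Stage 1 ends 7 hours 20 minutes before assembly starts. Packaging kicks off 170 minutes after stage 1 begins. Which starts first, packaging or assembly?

Stage 1 ends at 4:50 PM − 440 min = 9:30 AM.
Stage 1 starts at 9:30 AM − 65 min = 8:25 AM.
Packaging starts at 8:25 AM + 170 min = 11:15 AM.
Packaging starts at 11:15 AM and assembly starts at 4:50 PM, so packaging is first.

packaging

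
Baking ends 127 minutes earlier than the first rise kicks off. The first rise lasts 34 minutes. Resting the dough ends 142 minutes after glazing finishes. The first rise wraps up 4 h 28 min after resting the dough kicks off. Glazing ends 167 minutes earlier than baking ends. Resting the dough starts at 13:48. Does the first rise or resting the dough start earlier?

The first rise ends at 13:48 + 268 min = 18:16.
The first rise starts at 18:16 − 34 min = 17:42.
The first rise starts at 17:42 and resting the dough starts at 13:48, so resting the dough is first.

resting the dough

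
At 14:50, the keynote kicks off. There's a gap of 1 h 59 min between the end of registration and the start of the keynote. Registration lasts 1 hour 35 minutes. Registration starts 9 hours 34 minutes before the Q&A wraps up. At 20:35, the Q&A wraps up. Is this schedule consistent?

No

Registration starts at 20:35 − 574 min = 11:01.
Registration ends at 11:01 + 95 min = 12:36.
The keynote starts at 12:36 + 119 min = 14:35.
But the keynote is also said to start at 14:50 — a 15-minute conflict.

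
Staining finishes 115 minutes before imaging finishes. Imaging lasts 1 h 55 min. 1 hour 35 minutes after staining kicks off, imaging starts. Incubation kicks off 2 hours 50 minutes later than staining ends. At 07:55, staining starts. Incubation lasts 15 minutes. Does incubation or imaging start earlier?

imaging

Imaging starts at 07:55 + 95 min = 09:30.
Imaging ends at 09:30 + 115 min = 11:25.
Staining ends at 11:25 − 115 min = 09:30.
Incubation starts at 09:30 + 170 min = 12:20.
Incubation starts at 12:20 and imaging starts at 09:30, so imaging is first.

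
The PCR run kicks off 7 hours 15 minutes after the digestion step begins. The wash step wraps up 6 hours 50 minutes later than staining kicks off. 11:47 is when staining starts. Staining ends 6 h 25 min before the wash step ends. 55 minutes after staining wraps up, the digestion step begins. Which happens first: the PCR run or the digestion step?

The wash step ends at 11:47 + 410 min = 18:37.
Staining ends at 18:37 − 385 min = 12:12.
The digestion step starts at 12:12 + 55 min = 13:07.
The PCR run starts at 13:07 + 435 min = 20:22.
The PCR run starts at 20:22 and the digestion step starts at 13:07, so the digestion step is first.

the digestion step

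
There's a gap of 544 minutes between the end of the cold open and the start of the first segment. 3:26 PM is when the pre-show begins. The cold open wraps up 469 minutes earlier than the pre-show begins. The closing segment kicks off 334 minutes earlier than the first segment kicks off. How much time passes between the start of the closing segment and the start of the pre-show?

4 h 19 min

The cold open ends at 3:26 PM − 469 min = 7:37 AM.
The first segment starts at 7:37 AM + 544 min = 4:41 PM.
The closing segment starts at 4:41 PM − 334 min = 11:07 AM.
From 11:07 AM to 3:26 PM is 4 h 19 min.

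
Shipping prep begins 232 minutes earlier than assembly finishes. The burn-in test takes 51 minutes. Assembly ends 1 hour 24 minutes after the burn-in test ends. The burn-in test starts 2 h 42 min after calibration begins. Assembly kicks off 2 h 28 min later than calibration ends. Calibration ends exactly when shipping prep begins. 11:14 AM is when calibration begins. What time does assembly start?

The burn-in test starts at 11:14 AM + 162 min = 1:56 PM.
The burn-in test ends at 1:56 PM + 51 min = 2:47 PM.
Assembly ends at 2:47 PM + 84 min = 4:11 PM.
Shipping prep starts at 4:11 PM − 232 min = 12:19 PM.
So calibration ends at 12:19 PM.
Assembly starts at 12:19 PM + 148 min = 2:47 PM.

2:47 PM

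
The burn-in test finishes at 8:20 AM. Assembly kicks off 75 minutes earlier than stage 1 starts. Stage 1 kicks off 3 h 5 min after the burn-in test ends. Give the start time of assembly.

Stage 1 starts at 8:20 AM + 185 min = 11:25 AM.
Assembly starts at 11:25 AM − 75 min = 10:10 AM.

10:10 AM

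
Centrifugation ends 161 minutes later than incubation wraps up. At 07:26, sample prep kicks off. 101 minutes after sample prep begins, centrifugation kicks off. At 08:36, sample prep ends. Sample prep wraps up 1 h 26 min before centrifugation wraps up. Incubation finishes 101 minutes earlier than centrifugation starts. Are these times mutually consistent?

No

Centrifugation starts at 07:26 + 101 min = 09:07.
Incubation ends at 09:07 − 101 min = 07:26.
Centrifugation ends at 07:26 + 161 min = 10:07.
Sample prep ends at 10:07 − 86 min = 08:41.
But sample prep is also said to end at 08:36 — a 5-minute conflict.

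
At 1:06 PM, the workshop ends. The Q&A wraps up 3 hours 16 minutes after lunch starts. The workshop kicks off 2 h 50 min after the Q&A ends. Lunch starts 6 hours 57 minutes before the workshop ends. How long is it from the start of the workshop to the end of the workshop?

51 minutes

Lunch starts at 1:06 PM − 417 min = 6:09 AM.
The Q&A ends at 6:09 AM + 196 min = 9:25 AM.
The workshop starts at 9:25 AM + 170 min = 12:15 PM.
From 12:15 PM to 1:06 PM is 51 minutes.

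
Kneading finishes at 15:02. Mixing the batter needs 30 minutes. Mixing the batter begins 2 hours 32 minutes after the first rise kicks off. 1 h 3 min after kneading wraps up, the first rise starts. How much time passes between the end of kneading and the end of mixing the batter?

4 hours 5 minutes

The first rise starts at 15:02 + 63 min = 16:05.
Mixing the batter starts at 16:05 + 152 min = 18:37.
Mixing the batter ends at 18:37 + 30 min = 19:07.
From 15:02 to 19:07 is 4 hours 5 minutes.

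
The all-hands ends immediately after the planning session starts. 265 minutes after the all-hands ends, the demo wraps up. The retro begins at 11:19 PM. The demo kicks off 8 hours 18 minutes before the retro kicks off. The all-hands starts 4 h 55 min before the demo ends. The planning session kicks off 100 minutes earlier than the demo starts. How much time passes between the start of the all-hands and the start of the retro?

10 h 28 min

The demo starts at 11:19 PM − 498 min = 3:01 PM.
The planning session starts at 3:01 PM − 100 min = 1:21 PM.
So the all-hands ends at 1:21 PM.
The demo ends at 1:21 PM + 265 min = 5:46 PM.
The all-hands starts at 5:46 PM − 295 min = 12:51 PM.
From 12:51 PM to 11:19 PM is 10 h 28 min.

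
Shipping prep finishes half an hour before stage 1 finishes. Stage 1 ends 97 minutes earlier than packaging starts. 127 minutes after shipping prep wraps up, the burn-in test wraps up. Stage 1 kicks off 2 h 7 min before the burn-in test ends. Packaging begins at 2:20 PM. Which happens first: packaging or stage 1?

Stage 1 ends at 2:20 PM − 97 min = 12:43 PM.
Shipping prep ends at 12:43 PM − 30 min = 12:13 PM.
The burn-in test ends at 12:13 PM + 127 min = 2:20 PM.
Stage 1 starts at 2:20 PM − 127 min = 12:13 PM.
Packaging starts at 2:20 PM and stage 1 starts at 12:13 PM, so stage 1 is first.

stage 1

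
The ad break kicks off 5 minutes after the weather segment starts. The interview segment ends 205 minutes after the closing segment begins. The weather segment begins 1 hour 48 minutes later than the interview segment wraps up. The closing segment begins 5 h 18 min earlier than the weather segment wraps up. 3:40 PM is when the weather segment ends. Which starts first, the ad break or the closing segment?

The closing segment starts at 3:40 PM − 318 min = 10:22 AM.
The interview segment ends at 10:22 AM + 205 min = 1:47 PM.
The weather segment starts at 1:47 PM + 108 min = 3:35 PM.
The ad break starts at 3:35 PM + 5 min = 3:40 PM.
The ad break starts at 3:40 PM and the closing segment starts at 10:22 AM, so the closing segment is first.

the closing segment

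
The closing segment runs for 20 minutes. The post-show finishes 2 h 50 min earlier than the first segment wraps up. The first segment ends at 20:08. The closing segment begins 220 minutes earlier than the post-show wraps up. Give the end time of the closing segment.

13:58

The post-show ends at 20:08 − 170 min = 17:18.
The closing segment starts at 17:18 − 220 min = 13:38.
The closing segment ends at 13:38 + 20 min = 13:58.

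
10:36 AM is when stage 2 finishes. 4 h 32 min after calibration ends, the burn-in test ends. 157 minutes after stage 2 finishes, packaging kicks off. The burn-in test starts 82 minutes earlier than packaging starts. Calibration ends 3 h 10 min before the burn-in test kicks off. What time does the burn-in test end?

1:13 PM

Packaging starts at 10:36 AM + 157 min = 1:13 PM.
The burn-in test starts at 1:13 PM − 82 min = 11:51 AM.
Calibration ends at 11:51 AM − 190 min = 8:41 AM.
The burn-in test ends at 8:41 AM + 272 min = 1:13 PM.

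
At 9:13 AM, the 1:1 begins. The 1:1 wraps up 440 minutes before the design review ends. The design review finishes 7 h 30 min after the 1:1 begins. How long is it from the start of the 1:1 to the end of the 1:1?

10 minutes

The design review ends at 9:13 AM + 450 min = 4:43 PM.
The 1:1 ends at 4:43 PM − 440 min = 9:23 AM.
From 9:13 AM to 9:23 AM is 10 minutes.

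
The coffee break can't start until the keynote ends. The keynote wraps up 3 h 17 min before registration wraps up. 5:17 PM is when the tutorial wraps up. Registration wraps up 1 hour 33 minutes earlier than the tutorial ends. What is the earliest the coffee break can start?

Registration ends at 5:17 PM − 93 min = 3:44 PM.
The keynote ends at 3:44 PM − 197 min = 12:27 PM.
The coffee break is bounded by the keynote, so the earliest it can start is 12:27 PM.

12:27 PM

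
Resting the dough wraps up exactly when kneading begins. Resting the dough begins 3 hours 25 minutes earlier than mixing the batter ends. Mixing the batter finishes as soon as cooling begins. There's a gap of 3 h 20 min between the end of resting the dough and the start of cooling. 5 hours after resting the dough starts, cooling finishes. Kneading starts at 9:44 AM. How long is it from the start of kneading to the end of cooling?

4 hours 55 minutes

Resting the dough ends at 9:44 AM.
Cooling starts at 9:44 AM + 200 min = 1:04 PM.
So mixing the batter ends at 1:04 PM.
Resting the dough starts at 1:04 PM − 205 min = 9:39 AM.
Cooling ends at 9:39 AM + 300 min = 2:39 PM.
From 9:44 AM to 2:39 PM is 4 hours 55 minutes.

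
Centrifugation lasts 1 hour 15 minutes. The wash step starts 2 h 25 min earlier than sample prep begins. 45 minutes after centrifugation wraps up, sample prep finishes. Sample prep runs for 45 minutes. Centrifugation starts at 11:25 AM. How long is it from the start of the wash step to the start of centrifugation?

1 hour 10 minutes

Centrifugation ends at 11:25 AM + 75 min = 12:40 PM.
Sample prep ends at 12:40 PM + 45 min = 1:25 PM.
Sample prep starts at 1:25 PM − 45 min = 12:40 PM.
The wash step starts at 12:40 PM − 145 min = 10:15 AM.
From 10:15 AM to 11:25 AM is 1 hour 10 minutes.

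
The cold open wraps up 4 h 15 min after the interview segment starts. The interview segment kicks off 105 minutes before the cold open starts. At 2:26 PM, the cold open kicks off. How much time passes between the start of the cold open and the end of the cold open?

The interview segment starts at 2:26 PM − 105 min = 12:41 PM.
The cold open ends at 12:41 PM + 255 min = 4:56 PM.
From 2:26 PM to 4:56 PM is 2 hours 30 minutes.

2 hours 30 minutes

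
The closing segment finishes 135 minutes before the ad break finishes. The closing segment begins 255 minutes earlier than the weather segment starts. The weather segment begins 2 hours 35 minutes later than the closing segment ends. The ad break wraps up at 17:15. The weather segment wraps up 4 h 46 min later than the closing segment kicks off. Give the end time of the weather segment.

18:06

The closing segment ends at 17:15 − 135 min = 15:00.
The weather segment starts at 15:00 + 155 min = 17:35.
The closing segment starts at 17:35 − 255 min = 13:20.
The weather segment ends at 13:20 + 286 min = 18:06.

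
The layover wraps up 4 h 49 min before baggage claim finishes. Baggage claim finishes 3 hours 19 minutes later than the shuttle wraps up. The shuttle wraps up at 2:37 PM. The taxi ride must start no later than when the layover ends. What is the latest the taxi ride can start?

Baggage claim ends at 2:37 PM + 199 min = 5:56 PM.
The layover ends at 5:56 PM − 289 min = 1:07 PM.
The taxi ride is bounded by the layover, so the latest it can start is 1:07 PM.

1:07 PM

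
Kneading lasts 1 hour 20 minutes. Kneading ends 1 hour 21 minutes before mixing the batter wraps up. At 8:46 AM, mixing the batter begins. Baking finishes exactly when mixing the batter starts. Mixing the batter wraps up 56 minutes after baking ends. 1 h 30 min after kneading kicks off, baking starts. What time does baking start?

8:31 AM

Baking ends at 8:46 AM.
Mixing the batter ends at 8:46 AM + 56 min = 9:42 AM.
Kneading ends at 9:42 AM − 81 min = 8:21 AM.
Kneading starts at 8:21 AM − 80 min = 7:01 AM.
Baking starts at 7:01 AM + 90 min = 8:31 AM.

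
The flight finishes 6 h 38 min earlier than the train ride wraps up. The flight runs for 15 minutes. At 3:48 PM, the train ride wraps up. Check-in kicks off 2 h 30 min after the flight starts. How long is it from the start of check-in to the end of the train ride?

4 hours 23 minutes

The flight ends at 3:48 PM − 398 min = 9:10 AM.
The flight starts at 9:10 AM − 15 min = 8:55 AM.
Check-in starts at 8:55 AM + 150 min = 11:25 AM.
From 11:25 AM to 3:48 PM is 4 hours 23 minutes.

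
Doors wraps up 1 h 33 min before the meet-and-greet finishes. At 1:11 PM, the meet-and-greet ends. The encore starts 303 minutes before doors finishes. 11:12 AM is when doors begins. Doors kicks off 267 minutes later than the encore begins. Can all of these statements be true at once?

No

Doors ends at 1:11 PM − 93 min = 11:38 AM.
The encore starts at 11:38 AM − 303 min = 6:35 AM.
Doors starts at 6:35 AM + 267 min = 11:02 AM.
But doors is also said to start at 11:12 AM — a 10-minute conflict.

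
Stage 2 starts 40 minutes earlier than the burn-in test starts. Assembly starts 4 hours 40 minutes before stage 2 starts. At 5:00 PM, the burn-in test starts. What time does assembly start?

11:40 AM

Stage 2 starts at 5:00 PM − 40 min = 4:20 PM.
Assembly starts at 4:20 PM − 280 min = 11:40 AM.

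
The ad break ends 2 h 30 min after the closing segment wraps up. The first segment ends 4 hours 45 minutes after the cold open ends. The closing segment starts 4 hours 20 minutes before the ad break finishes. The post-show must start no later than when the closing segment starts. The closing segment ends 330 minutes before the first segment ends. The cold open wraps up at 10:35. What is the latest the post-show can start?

The first segment ends at 10:35 + 285 min = 15:20.
The closing segment ends at 15:20 − 330 min = 09:50.
The ad break ends at 09:50 + 150 min = 12:20.
The closing segment starts at 12:20 − 260 min = 08:00.
The post-show is bounded by the closing segment, so the latest it can start is 08:00.

08:00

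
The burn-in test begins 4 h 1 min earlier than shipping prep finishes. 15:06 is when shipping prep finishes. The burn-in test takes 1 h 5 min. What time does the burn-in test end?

The burn-in test starts at 15:06 − 241 min = 11:05.
The burn-in test ends at 11:05 + 65 min = 12:10.

12:10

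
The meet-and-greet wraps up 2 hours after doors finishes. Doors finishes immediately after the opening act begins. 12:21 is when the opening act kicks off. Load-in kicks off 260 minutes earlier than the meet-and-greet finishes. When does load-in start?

10:01

Doors ends at 12:21.
The meet-and-greet ends at 12:21 + 120 min = 14:21.
Load-in starts at 14:21 − 260 min = 10:01.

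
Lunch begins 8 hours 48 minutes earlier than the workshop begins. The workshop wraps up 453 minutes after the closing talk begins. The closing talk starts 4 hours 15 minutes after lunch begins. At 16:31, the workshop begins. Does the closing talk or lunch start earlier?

Lunch starts at 16:31 − 528 min = 07:43.
The closing talk starts at 07:43 + 255 min = 11:58.
The closing talk starts at 11:58 and lunch starts at 07:43, so lunch is first.

lunch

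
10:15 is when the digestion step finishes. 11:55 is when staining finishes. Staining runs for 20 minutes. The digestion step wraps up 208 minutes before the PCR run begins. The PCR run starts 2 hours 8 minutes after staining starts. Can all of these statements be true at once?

Yes

Staining starts at 11:55 − 20 min = 11:35.
The PCR run starts at 11:35 + 128 min = 13:43.
The digestion step ends at 13:43 − 208 min = 10:15.
That matches the stated 10:15, so the schedule is consistent.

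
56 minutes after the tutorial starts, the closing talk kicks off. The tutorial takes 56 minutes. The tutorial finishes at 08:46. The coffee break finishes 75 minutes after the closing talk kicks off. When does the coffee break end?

10:01

The tutorial starts at 08:46 − 56 min = 07:50.
The closing talk starts at 07:50 + 56 min = 08:46.
The coffee break ends at 08:46 + 75 min = 10:01.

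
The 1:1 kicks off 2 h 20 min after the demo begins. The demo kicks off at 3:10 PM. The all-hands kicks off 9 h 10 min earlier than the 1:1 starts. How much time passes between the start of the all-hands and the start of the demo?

6 h 50 min

The 1:1 starts at 3:10 PM + 140 min = 5:30 PM.
The all-hands starts at 5:30 PM − 550 min = 8:20 AM.
From 8:20 AM to 3:10 PM is 6 h 50 min.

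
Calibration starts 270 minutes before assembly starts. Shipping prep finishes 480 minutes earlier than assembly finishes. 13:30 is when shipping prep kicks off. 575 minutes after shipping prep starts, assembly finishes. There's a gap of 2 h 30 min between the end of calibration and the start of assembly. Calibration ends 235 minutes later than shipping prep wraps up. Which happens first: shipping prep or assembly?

Assembly ends at 13:30 + 575 min = 23:05.
Shipping prep ends at 23:05 − 480 min = 15:05.
Calibration ends at 15:05 + 235 min = 19:00.
Assembly starts at 19:00 + 150 min = 21:30.
Shipping prep starts at 13:30 and assembly starts at 21:30, so shipping prep is first.

shipping prep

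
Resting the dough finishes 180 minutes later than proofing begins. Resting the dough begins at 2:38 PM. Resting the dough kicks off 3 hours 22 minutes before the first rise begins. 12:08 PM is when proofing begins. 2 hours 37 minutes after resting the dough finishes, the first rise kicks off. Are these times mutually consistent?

No

Resting the dough ends at 12:08 PM + 180 min = 3:08 PM.
The first rise starts at 3:08 PM + 157 min = 5:45 PM.
Resting the dough starts at 5:45 PM − 202 min = 2:23 PM.
But resting the dough is also said to start at 2:38 PM — a 15-minute conflict.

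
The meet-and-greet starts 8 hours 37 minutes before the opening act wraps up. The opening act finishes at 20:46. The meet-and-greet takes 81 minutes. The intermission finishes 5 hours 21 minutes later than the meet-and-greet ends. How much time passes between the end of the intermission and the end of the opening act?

1 h 55 min

The meet-and-greet starts at 20:46 − 517 min = 12:09.
The meet-and-greet ends at 12:09 + 81 min = 13:30.
The intermission ends at 13:30 + 321 min = 18:51.
From 18:51 to 20:46 is 1 h 55 min.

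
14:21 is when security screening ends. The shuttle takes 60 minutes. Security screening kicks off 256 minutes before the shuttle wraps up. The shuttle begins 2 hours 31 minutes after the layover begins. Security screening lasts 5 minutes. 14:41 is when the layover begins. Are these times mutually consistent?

The shuttle starts at 14:41 + 151 min = 17:12.
The shuttle ends at 17:12 + 60 min = 18:12.
Security screening starts at 18:12 − 256 min = 13:56.
Security screening ends at 13:56 + 5 min = 14:01.
But security screening is also said to end at 14:21 — a 20-minute conflict.

No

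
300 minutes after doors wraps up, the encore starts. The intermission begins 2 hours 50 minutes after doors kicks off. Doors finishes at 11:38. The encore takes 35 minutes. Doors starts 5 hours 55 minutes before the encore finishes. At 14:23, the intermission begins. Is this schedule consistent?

No

The encore starts at 11:38 + 300 min = 16:38.
The encore ends at 16:38 + 35 min = 17:13.
Doors starts at 17:13 − 355 min = 11:18.
The intermission starts at 11:18 + 170 min = 14:08.
But the intermission is also said to start at 14:23 — a 15-minute conflict.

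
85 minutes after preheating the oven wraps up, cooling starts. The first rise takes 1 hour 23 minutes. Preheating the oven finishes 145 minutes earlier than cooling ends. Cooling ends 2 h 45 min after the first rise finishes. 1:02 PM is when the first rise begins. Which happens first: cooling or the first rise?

the first rise

The first rise ends at 1:02 PM + 83 min = 2:25 PM.
Cooling ends at 2:25 PM + 165 min = 5:10 PM.
Preheating the oven ends at 5:10 PM − 145 min = 2:45 PM.
Cooling starts at 2:45 PM + 85 min = 4:10 PM.
Cooling starts at 4:10 PM and the first rise starts at 1:02 PM, so the first rise is first.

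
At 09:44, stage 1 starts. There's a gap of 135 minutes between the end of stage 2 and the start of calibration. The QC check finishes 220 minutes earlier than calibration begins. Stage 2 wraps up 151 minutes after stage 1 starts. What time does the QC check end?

10:50

Stage 2 ends at 09:44 + 151 min = 12:15.
Calibration starts at 12:15 + 135 min = 14:30.
The QC check ends at 14:30 − 220 min = 10:50.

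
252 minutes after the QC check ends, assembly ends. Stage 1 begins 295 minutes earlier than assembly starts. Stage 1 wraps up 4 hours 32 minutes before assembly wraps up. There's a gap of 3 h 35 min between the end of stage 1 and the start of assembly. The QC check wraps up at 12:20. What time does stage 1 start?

Assembly ends at 12:20 + 252 min = 16:32.
Stage 1 ends at 16:32 − 272 min = 12:00.
Assembly starts at 12:00 + 215 min = 15:35.
Stage 1 starts at 15:35 − 295 min = 10:40.

10:40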